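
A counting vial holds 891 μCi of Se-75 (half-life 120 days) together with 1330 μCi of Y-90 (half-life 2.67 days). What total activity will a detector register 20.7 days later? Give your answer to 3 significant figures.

797 μCi

Se-75: 891 × (1/2)^(20.7/120) = 891 × (1/2)^0.1725 ≈ 790.59 μCi.
Y-90: 1330 × (1/2)^(20.7/2.67) = 1330 × (1/2)^7.7528 ≈ 6.1663 μCi.
Total = 790.59 + 6.1663 ≈ 796.75 μCi.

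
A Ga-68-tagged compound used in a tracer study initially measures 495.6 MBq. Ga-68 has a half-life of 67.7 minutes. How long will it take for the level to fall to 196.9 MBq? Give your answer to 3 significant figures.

Fraction remaining = 196.9/495.6 ≈ 0.3973.
n = log₂(495.6/196.9) = ln(2.517)/ln 2 ≈ 1.3317 half-lives.
t = n × t½ = 1.3317 × 67.7 ≈ 90.157 minutes.

90.2 minutes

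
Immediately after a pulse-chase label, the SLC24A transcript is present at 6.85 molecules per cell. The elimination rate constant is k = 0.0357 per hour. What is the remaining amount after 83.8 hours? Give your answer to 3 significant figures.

0.344 molecules per cell

t½ = ln 2 / k = 0.69315 / 0.0357 ≈ 19.416 hours.
Number of half-lives: n = 83.8/19.416 ≈ 4.3161.
Remaining = 6.85 × (1/2)^4.3161 = 6.85 × 0.050204 ≈ 0.3439 molecules per cell.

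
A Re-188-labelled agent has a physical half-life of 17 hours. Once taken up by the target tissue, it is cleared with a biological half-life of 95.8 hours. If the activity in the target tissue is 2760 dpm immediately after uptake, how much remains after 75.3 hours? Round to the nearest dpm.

1/t_eff = 1/t_phys + 1/t_biol = 1/17 + 1/95.8 = 0.069262 per hour.
t_eff = 17 × 95.8 / (17 + 95.8) ≈ 14.438 hours.
Remaining = 2760 × (1/2)^(75.3/14.438) = 2760 × (1/2)^5.2154 ≈ 74.287 dpm.

74 dpm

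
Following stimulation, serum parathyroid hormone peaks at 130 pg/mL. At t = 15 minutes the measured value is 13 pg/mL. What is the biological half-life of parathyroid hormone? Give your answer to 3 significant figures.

4.52 minutes

A/A₀ = 13/130 ≈ 0.1.
n = log₂(10) ≈ 3.3219 half-lives elapsed in 15 minutes.
t½ = 15/3.3219 ≈ 4.5154 minutes.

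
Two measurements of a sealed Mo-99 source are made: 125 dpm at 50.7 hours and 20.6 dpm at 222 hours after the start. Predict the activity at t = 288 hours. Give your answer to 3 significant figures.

Over Δt = 222 − 50.7 = 171.3 hours, the level fell by a factor of 125/20.6 ≈ 6.068.
n = log₂(6.068) ≈ 2.6012 half-lives, so t½ = 171.3/2.6012 ≈ 65.854 hours.
From t = 222 to t = 288: 20.6 × (1/2)^((288−222)/65.854) ≈ 10.284 dpm.

10.3 dpm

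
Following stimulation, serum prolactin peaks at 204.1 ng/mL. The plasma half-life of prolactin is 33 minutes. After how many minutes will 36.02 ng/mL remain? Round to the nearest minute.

Fraction remaining = 36.02/204.1 ≈ 0.17648.
n = log₂(204.1/36.02) = ln(5.6663)/ln 2 ≈ 2.5024 half-lives.
t = n × t½ = 2.5024 × 33 ≈ 82.579 minutes.

83 minutes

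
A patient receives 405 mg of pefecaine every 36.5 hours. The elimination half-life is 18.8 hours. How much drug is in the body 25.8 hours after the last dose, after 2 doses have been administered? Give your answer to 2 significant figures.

The 2 doses were given 62.3, 25.8 hours ago.
Total = 405·(1/2)^(62.3/18.8) + 405·(1/2)^(25.8/18.8)
      = 40.728 + 156.44 ≈ 197.16 mg.

200 mg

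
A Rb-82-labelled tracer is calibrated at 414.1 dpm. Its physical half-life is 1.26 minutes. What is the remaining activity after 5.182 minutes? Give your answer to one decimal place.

23.9 dpm

Number of half-lives: n = 5.182/1.26 ≈ 4.1127.
Remaining = 414.1 × (1/2)^4.1127 = 414.1 × 0.057804 ≈ 23.936 dpm.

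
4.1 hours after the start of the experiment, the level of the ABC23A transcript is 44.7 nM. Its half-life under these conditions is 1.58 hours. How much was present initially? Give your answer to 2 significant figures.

Number of half-lives elapsed: n = 4.1/1.58 ≈ 2.5949.
A₀ = A × 2^n = 44.7 × 2^2.5949 = 44.7 × 6.0416 ≈ 270.06 nM.

270 nM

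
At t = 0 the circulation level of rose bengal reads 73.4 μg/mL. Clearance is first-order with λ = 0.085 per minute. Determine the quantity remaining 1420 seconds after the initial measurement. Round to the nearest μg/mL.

10 μg/mL

t½ = ln 2 / λ = 0.69315 / 0.085 ≈ 8.1547 minutes.
Convert the elapsed time: 1420 seconds = 23.6667 minutes.
Number of half-lives: n = 23.6667/8.1547 ≈ 2.9022.
Remaining = 73.4 × (1/2)^2.9022 = 73.4 × 0.13377 ≈ 9.8184 μg/mL.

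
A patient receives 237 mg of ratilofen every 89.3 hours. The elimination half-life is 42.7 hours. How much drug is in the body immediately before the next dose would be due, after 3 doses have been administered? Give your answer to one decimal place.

The 3 doses were given 267.9, 178.6, 89.3 hours ago.
Total = 237·(1/2)^(267.9/42.7) + 237·(1/2)^(178.6/42.7) + 237·(1/2)^(89.3/42.7)
      = 3.0626 + 13.051 + 55.615 ≈ 71.729 mg.

71.7 mg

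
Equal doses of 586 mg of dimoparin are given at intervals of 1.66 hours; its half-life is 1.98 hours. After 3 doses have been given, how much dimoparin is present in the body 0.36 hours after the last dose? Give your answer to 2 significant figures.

The 3 doses were given 3.68, 2.02, 0.36 hours ago.
Total = 586·(1/2)^(3.68/1.98) + 586·(1/2)^(2.02/1.98) + 586·(1/2)^(0.36/1.98)
      = 161.59 + 288.93 + 516.61 ≈ 967.13 mg.

970 mg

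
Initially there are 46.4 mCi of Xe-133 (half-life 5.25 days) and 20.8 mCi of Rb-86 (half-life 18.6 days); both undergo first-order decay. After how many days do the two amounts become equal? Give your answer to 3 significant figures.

Set 46.4·(1/2)^(t/5.25) = 20.8·(1/2)^(t/18.6).
Taking log₂: log₂(46.4/20.8) = t·(1/5.25 − 1/18.6).
log₂(2.2308) = 1.1575; 1/5.25 − 1/18.6 = 0.13671.
t = 1.1575 / 0.13671 ≈ 8.467 days.

8.47 days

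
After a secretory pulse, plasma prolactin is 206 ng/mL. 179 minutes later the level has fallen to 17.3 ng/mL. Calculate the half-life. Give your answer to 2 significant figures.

50 minutes

A/A₀ = 17.3/206 ≈ 0.083981.
n = log₂(11.908) ≈ 3.5738 half-lives elapsed in 179 minutes.
t½ = 179/3.5738 ≈ 50.087 minutes.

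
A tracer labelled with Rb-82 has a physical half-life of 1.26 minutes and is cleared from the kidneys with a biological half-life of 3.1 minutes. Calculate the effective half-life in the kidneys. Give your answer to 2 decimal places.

1/t_eff = 1/t_phys + 1/t_biol = 1/1.26 + 1/3.1 = 1.1162 per minute.
t_eff = 1.26 × 3.1 / (1.26 + 3.1) ≈ 0.89587 minutes.

0.90 minutes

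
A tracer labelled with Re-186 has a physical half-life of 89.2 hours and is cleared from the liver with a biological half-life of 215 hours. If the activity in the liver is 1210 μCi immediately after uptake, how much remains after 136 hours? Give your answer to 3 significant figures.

1/t_eff = 1/t_phys + 1/t_biol = 1/89.2 + 1/215 = 0.015862 per hour.
t_eff = 89.2 × 215 / (89.2 + 215) ≈ 63.044 hours.
Remaining = 1210 × (1/2)^(136/63.044) = 1210 × (1/2)^2.1572 ≈ 271.27 μCi.

271 μCi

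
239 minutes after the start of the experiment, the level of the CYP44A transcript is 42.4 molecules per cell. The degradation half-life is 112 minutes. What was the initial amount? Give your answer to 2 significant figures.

Number of half-lives elapsed: n = 239/112 ≈ 2.1339.
A₀ = A × 2^n = 42.4 × 2^2.1339 = 42.4 × 4.3891 ≈ 186.1 molecules per cell.

190 molecules per cell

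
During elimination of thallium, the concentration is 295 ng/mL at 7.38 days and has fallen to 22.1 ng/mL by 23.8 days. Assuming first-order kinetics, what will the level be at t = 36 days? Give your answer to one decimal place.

3.2 ng/mL

Over Δt = 23.8 − 7.38 = 16.42 days, the level fell by a factor of 295/22.1 ≈ 13.348.
n = log₂(13.348) ≈ 3.7386 half-lives, so t½ = 16.42/3.7386 ≈ 4.392 days.
From t = 23.8 to t = 36: 22.1 × (1/2)^((36−23.8)/4.392) ≈ 3.2226 ng/mL.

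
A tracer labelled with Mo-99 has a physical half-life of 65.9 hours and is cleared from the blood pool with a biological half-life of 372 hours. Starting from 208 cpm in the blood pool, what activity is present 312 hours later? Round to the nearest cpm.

1/t_eff = 1/t_phys + 1/t_biol = 1/65.9 + 1/372 = 0.017863 per hour.
t_eff = 65.9 × 372 / (65.9 + 372) ≈ 55.983 hours.
Remaining = 208 × (1/2)^(312/55.983) = 208 × (1/2)^5.5732 ≈ 4.3689 cpm.

4 cpm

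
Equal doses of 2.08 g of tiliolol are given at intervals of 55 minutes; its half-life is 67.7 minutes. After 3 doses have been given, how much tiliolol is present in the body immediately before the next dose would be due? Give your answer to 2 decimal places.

The 3 doses were given 165, 110, 55 minutes ago.
Total = 2.08·(1/2)^(165/67.7) + 2.08·(1/2)^(110/67.7) + 2.08·(1/2)^(55/67.7)
      = 0.38405 + 0.67444 + 1.1844 ≈ 2.2429 g.

2.24 g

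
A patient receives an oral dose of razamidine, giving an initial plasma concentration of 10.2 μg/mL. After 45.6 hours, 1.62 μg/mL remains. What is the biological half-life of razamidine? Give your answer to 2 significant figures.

A/A₀ = 1.62/10.2 ≈ 0.15882.
n = log₂(6.2963) ≈ 2.6545 half-lives elapsed in 45.6 hours.
t½ = 45.6/2.6545 ≈ 17.178 hours.

17 hours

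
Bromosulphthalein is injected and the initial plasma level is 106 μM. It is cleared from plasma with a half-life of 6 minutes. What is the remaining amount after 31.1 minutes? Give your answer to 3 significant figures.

Number of half-lives: n = 31.1/6 ≈ 5.1833.
Remaining = 106 × (1/2)^5.1833 = 106 × 0.027521 ≈ 2.9172 μM.

2.92 μM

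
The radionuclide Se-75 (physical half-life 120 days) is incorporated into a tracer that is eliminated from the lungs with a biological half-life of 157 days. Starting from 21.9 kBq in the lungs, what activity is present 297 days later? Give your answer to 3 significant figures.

1.06 kBq

1/t_eff = 1/t_phys + 1/t_biol = 1/120 + 1/157 = 0.014703 per day.
t_eff = 120 × 157 / (120 + 157) ≈ 68.014 days.
Remaining = 21.9 × (1/2)^(297/68.014) = 21.9 × (1/2)^4.3667 ≈ 1.0615 kBq.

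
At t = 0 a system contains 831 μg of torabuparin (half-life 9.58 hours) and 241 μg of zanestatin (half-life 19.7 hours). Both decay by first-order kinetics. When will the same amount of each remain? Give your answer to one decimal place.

Set 831·(1/2)^(t/9.58) = 241·(1/2)^(t/19.7).
Taking log₂: log₂(831/241) = t·(1/9.58 − 1/19.7).
log₂(3.4481) = 1.7858; 1/9.58 − 1/19.7 = 0.053623.
t = 1.7858 / 0.053623 ≈ 33.303 hours.

33.3 hours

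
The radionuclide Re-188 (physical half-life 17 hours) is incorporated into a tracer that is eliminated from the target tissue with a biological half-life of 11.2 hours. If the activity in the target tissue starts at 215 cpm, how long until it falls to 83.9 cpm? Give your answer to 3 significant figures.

1/t_eff = 1/t_phys + 1/t_biol = 1/17 + 1/11.2 = 0.14811 per hour.
t_eff = 17 × 11.2 / (17 + 11.2) ≈ 6.7518 hours.
n = log₂(215/83.9) ≈ 1.3576; t = 1.3576 × 6.7518 ≈ 9.1662 hours.

9.17 hours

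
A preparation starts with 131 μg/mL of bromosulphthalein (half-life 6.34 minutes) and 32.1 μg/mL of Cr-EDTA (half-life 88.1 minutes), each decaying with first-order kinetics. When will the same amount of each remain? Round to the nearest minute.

14 minutes

Set 131·(1/2)^(t/6.34) = 32.1·(1/2)^(t/88.1).
Taking log₂: log₂(131/32.1) = t·(1/6.34 − 1/88.1).
log₂(4.081) = 2.0289; 1/6.34 − 1/88.1 = 0.14638.
t = 2.0289 / 0.14638 ≈ 13.861 minutes.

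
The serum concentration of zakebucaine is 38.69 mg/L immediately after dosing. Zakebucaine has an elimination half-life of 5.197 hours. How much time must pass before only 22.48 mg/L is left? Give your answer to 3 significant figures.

4.07 hours

Fraction remaining = 22.48/38.69 ≈ 0.58103.
n = log₂(38.69/22.48) = ln(1.7211)/ln 2 ≈ 0.78332 half-lives.
t = n × t½ = 0.78332 × 5.197 ≈ 4.0709 hours.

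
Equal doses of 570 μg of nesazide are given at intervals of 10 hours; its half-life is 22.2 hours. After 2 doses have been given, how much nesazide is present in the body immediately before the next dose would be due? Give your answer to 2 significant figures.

The 2 doses were given 20, 10 hours ago.
Total = 570·(1/2)^(20/22.2) + 570·(1/2)^(10/22.2)
      = 305.26 + 417.13 ≈ 722.4 μg.

720 μg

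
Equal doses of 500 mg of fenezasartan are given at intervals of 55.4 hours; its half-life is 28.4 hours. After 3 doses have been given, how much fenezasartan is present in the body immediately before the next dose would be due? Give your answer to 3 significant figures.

171 mg

The 3 doses were given 166.2, 110.8, 55.4 hours ago.
Total = 500·(1/2)^(166.2/28.4) + 500·(1/2)^(110.8/28.4) + 500·(1/2)^(55.4/28.4)
      = 8.6558 + 33.46 + 129.34 ≈ 171.46 mg.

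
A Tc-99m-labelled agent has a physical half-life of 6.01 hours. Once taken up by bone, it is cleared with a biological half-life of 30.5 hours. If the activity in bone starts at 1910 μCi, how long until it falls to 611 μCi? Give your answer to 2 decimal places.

1/t_eff = 1/t_phys + 1/t_biol = 1/6.01 + 1/30.5 = 0.19918 per hour.
t_eff = 6.01 × 30.5 / (6.01 + 30.5) ≈ 5.0207 hours.
n = log₂(1910/611) ≈ 1.6443; t = 1.6443 × 5.0207 ≈ 8.2556 hours.

8.26 hours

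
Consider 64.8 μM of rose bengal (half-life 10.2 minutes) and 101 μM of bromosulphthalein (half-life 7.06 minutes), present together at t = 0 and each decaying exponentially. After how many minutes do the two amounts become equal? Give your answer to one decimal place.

Set 64.8·(1/2)^(t/10.2) = 101·(1/2)^(t/7.06).
Taking log₂: log₂(64.8/101) = t·(1/10.2 − 1/7.06).
log₂(0.64158) = -0.64029; 1/10.2 − 1/7.06 = -0.043604.
t = -0.64029 / -0.043604 ≈ 14.684 minutes.

14.7 minutes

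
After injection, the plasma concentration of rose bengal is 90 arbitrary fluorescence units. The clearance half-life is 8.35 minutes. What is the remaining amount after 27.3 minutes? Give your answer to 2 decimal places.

9.33 arbitrary fluorescence units

Number of half-lives: n = 27.3/8.35 ≈ 3.2695.
Remaining = 90 × (1/2)^3.2695 = 90 × 0.1037 ≈ 9.3333 arbitrary fluorescence units.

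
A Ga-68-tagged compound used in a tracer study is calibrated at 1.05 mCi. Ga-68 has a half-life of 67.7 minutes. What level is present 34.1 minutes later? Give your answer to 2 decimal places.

Number of half-lives: n = 34.1/67.7 ≈ 0.50369.
Remaining = 1.05 × (1/2)^0.50369 = 1.05 × 0.7053 ≈ 0.74056 mCi.

0.74 mCi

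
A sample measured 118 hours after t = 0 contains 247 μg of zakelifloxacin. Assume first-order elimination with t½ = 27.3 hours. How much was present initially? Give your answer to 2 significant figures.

4900 μg

Number of half-lives elapsed: n = 118/27.3 ≈ 4.3223.
A₀ = A × 2^n = 247 × 2^4.3223 = 247 × 20.006 ≈ 4941.4 μg.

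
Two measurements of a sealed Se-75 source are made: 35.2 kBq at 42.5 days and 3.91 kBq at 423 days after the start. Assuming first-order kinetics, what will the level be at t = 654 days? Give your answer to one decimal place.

Over Δt = 423 − 42.5 = 380.5 days, the level fell by a factor of 35.2/3.91 ≈ 9.0026.
n = log₂(9.0026) ≈ 3.1703 half-lives, so t½ = 380.5/3.1703 ≈ 120.02 days.
From t = 423 to t = 654: 3.91 × (1/2)^((654−423)/120.02) ≈ 1.0299 kBq.

1.0 kBq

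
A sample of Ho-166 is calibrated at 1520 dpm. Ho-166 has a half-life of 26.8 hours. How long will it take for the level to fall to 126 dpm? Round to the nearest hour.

Fraction remaining = 126/1520 ≈ 0.082895.
n = log₂(1520/126) = ln(12.063)/ln 2 ≈ 3.5926 half-lives.
t = n × t½ = 3.5926 × 26.8 ≈ 96.281 hours.

96 hours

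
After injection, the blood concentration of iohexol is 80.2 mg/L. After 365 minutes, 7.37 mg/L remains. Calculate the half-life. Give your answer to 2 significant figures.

A/A₀ = 7.37/80.2 ≈ 0.091895.
n = log₂(10.882) ≈ 3.4439 half-lives elapsed in 365 minutes.
t½ = 365/3.4439 ≈ 105.99 minutes.

110 minutes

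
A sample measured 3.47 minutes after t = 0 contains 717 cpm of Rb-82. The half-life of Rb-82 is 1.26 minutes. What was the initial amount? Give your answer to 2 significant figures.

4800 cpm

Number of half-lives elapsed: n = 3.47/1.26 ≈ 2.754.
A₀ = A × 2^n = 717 × 2^2.754 = 717 × 6.7457 ≈ 4836.7 cpm.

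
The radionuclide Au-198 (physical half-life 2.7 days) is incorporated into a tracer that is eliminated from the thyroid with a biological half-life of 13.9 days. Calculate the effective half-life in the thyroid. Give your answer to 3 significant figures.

1/t_eff = 1/t_phys + 1/t_biol = 1/2.7 + 1/13.9 = 0.44231 per day.
t_eff = 2.7 × 13.9 / (2.7 + 13.9) ≈ 2.2608 days.

2.26 days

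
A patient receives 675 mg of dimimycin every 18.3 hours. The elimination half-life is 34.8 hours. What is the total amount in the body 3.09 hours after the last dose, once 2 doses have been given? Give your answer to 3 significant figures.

The 2 doses were given 21.39, 3.09 hours ago.
Total = 675·(1/2)^(21.39/34.8) + 675·(1/2)^(3.09/34.8)
      = 440.83 + 634.71 ≈ 1075.5 mg.

1080 mg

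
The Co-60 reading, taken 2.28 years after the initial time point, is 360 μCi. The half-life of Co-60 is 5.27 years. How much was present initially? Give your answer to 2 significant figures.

490 μCi

Number of half-lives elapsed: n = 2.28/5.27 ≈ 0.43264.
A₀ = A × 2^n = 360 × 2^0.43264 = 360 × 1.3497 ≈ 485.89 μCi.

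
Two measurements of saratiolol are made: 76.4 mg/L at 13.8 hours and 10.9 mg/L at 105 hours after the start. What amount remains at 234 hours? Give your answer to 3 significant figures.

0.694 mg/L

Over Δt = 105 − 13.8 = 91.2 hours, the level fell by a factor of 76.4/10.9 ≈ 7.0092.
n = log₂(7.0092) ≈ 2.8092 half-lives, so t½ = 91.2/2.8092 ≈ 32.464 hours.
From t = 105 to t = 234: 10.9 × (1/2)^((234−105)/32.464) ≈ 0.69383 mg/L.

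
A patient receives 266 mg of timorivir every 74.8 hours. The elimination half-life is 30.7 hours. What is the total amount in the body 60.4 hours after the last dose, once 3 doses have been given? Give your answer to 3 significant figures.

82.9 mg

The 3 doses were given 210, 135.2, 60.4 hours ago.
Total = 266·(1/2)^(210/30.7) + 266·(1/2)^(135.2/30.7) + 266·(1/2)^(60.4/30.7)
      = 2.3212 + 12.565 + 68.019 ≈ 82.905 mg.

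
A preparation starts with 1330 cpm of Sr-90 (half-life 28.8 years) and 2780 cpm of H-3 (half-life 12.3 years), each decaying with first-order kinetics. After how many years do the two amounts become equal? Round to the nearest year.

Set 1330·(1/2)^(t/28.8) = 2780·(1/2)^(t/12.3).
Taking log₂: log₂(1330/2780) = t·(1/28.8 − 1/12.3).
log₂(0.47842) = -1.0637; 1/28.8 − 1/12.3 = -0.046579.
t = -1.0637 / -0.046579 ≈ 22.836 years.

23 years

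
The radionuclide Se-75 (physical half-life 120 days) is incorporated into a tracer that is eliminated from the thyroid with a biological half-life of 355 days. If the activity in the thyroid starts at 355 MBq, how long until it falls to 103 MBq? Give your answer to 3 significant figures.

1/t_eff = 1/t_phys + 1/t_biol = 1/120 + 1/355 = 0.01115 per day.
t_eff = 120 × 355 / (120 + 355) ≈ 89.684 days.
n = log₂(355/103) ≈ 1.7852; t = 1.7852 × 89.684 ≈ 160.1 days.

160 days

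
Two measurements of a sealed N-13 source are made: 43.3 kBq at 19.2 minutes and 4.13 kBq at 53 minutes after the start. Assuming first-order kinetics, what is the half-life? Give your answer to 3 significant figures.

9.97 minutes

Over Δt = 53 − 19.2 = 33.8 minutes, the level fell by a factor of 43.3/4.13 ≈ 10.484.
n = log₂(10.484) ≈ 3.3902 half-lives, so t½ = 33.8/3.3902 ≈ 9.9701 minutes.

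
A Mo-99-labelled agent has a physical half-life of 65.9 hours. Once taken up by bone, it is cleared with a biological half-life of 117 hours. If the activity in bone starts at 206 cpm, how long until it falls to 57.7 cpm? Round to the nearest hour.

77 hours

1/t_eff = 1/t_phys + 1/t_biol = 1/65.9 + 1/117 = 0.023722 per hour.
t_eff = 65.9 × 117 / (65.9 + 117) ≈ 42.156 hours.
n = log₂(206/57.7) ≈ 1.836; t = 1.836 × 42.156 ≈ 77.398 hours.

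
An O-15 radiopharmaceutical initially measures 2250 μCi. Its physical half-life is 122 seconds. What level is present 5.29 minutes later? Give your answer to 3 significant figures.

Convert the elapsed time: 5.29 minutes = 317.4 seconds.
Number of half-lives: n = 317.4/122 ≈ 2.6016.
Remaining = 2250 × (1/2)^2.6016 = 2250 × 0.16475 ≈ 370.69 μCi.

371 μCi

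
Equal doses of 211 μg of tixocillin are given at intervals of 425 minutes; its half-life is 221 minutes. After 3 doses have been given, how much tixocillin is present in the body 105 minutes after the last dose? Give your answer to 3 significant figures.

202 μg

The 3 doses were given 955, 530, 105 minutes ago.
Total = 211·(1/2)^(955/221) + 211·(1/2)^(530/221) + 211·(1/2)^(105/221)
      = 10.555 + 40.027 + 151.8 ≈ 202.38 μg.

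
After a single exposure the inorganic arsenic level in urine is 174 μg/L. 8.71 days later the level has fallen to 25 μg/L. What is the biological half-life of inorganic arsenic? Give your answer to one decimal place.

3.1 days

A/A₀ = 25/174 ≈ 0.14368.
n = log₂(6.96) ≈ 2.7991 half-lives elapsed in 8.71 days.
t½ = 8.71/2.7991 ≈ 3.1117 days.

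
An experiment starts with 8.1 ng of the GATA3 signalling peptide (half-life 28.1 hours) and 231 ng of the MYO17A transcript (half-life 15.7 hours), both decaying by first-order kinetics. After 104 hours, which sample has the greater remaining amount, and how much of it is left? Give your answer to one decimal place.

GATA3 signalling peptide: 8.1 × (1/2)^3.7011 ≈ 0.62281 ng.
MYO17A transcript: 231 × (1/2)^6.6242 ≈ 2.3417 ng.
MYO17A transcript has more remaining, at ≈ 2.3417 ng.

MYO17A transcript, 2.3 ng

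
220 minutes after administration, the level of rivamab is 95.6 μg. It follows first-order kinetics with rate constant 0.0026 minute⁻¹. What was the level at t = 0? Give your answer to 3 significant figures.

t½ = ln 2 / k = 0.69315 / 0.0026 ≈ 266.6 minutes.
Number of half-lives elapsed: n = 220/266.6 ≈ 0.82522.
A₀ = A × 2^n = 95.6 × 2^0.82522 = 95.6 × 1.7718 ≈ 169.38 μg.

169 μg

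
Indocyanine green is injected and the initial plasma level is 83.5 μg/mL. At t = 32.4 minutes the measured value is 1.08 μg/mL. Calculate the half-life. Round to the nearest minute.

5 minutes

A/A₀ = 1.08/83.5 ≈ 0.012934.
n = log₂(77.315) ≈ 6.2727 half-lives elapsed in 32.4 minutes.
t½ = 32.4/6.2727 ≈ 5.1653 minutes.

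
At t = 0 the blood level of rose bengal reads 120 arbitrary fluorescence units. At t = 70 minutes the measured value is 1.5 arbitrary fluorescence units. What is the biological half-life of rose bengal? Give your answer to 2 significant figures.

11 minutes

A/A₀ = 1.5/120 ≈ 0.0125.
n = log₂(80) ≈ 6.3219 half-lives elapsed in 70 minutes.
t½ = 70/6.3219 ≈ 11.073 minutes.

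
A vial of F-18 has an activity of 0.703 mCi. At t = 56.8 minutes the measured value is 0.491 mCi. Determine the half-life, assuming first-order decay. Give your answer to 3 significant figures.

110 minutes

A/A₀ = 0.491/0.703 ≈ 0.69844.
n = log₂(1.4318) ≈ 0.5178 half-lives elapsed in 56.8 minutes.
t½ = 56.8/0.5178 ≈ 109.69 minutes.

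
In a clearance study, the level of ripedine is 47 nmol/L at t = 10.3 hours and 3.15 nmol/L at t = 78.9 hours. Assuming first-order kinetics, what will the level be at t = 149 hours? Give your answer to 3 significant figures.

0.199 nmol/L

Over Δt = 78.9 − 10.3 = 68.6 hours, the level fell by a factor of 47/3.15 ≈ 14.921.
n = log₂(14.921) ≈ 3.8992 half-lives, so t½ = 68.6/3.8992 ≈ 17.593 hours.
From t = 78.9 to t = 149: 3.15 × (1/2)^((149−78.9)/17.593) ≈ 0.199 nmol/L.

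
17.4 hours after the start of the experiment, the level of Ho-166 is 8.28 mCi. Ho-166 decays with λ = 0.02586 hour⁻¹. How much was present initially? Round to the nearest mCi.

13 mCi

t½ = ln 2 / λ = 0.69315 / 0.02586 ≈ 26.804 hours.
Number of half-lives elapsed: n = 17.4/26.804 ≈ 0.64916.
A₀ = A × 2^n = 8.28 × 2^0.64916 = 8.28 × 1.5683 ≈ 12.985 mCi.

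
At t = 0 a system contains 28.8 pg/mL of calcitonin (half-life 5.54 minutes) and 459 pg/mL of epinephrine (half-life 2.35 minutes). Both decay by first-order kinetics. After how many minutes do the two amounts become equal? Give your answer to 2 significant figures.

16 minutes

Set 28.8·(1/2)^(t/5.54) = 459·(1/2)^(t/2.35).
Taking log₂: log₂(28.8/459) = t·(1/5.54 − 1/2.35).
log₂(0.062745) = -3.9944; 1/5.54 − 1/2.35 = -0.24503.
t = -3.9944 / -0.24503 ≈ 16.302 minutes.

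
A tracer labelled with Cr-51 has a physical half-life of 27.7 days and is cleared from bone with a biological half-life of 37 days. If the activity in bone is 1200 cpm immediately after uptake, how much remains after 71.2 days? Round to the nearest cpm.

53 cpm

1/t_eff = 1/t_phys + 1/t_biol = 1/27.7 + 1/37 = 0.063128 per day.
t_eff = 27.7 × 37 / (27.7 + 37) ≈ 15.841 days.
Remaining = 1200 × (1/2)^(71.2/15.841) = 1200 × (1/2)^4.4947 ≈ 53.227 cpm.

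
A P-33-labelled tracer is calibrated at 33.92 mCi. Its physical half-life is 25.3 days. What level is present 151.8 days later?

0.53 mCi

Elapsed time is 6 half-lives (151.8/25.3).
Each half-life halves the amount: 33.92 × (1/2)^6 = 33.92/64 = 0.53 mCi.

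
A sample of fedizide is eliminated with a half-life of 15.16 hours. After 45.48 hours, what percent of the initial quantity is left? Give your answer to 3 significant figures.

n = 45.48/15.16 ≈ 3 half-lives.
Fraction remaining = (1/2)^3 ≈ 0.125, i.e. 12.5%.

12.5%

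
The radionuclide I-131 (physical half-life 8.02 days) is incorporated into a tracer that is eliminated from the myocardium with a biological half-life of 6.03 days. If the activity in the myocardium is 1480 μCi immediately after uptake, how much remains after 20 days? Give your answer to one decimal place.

26.4 μCi

1/t_eff = 1/t_phys + 1/t_biol = 1/8.02 + 1/6.03 = 0.29053 per day.
t_eff = 8.02 × 6.03 / (8.02 + 6.03) ≈ 3.442 days.
Remaining = 1480 × (1/2)^(20/3.442) = 1480 × (1/2)^5.8105 ≈ 26.371 μCi.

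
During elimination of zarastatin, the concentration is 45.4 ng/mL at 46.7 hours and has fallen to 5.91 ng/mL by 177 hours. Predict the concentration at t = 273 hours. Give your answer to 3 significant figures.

Over Δt = 177 − 46.7 = 130.3 hours, the level fell by a factor of 45.4/5.91 ≈ 7.6819.
n = log₂(7.6819) ≈ 2.9415 half-lives, so t½ = 130.3/2.9415 ≈ 44.298 hours.
From t = 177 to t = 273: 5.91 × (1/2)^((273−177)/44.298) ≈ 1.3159 ng/mL.

1.32 ng/mL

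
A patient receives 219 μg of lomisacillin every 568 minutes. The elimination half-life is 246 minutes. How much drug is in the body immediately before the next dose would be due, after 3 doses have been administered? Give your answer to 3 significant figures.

The 3 doses were given 1704, 1136, 568 minutes ago.
Total = 219·(1/2)^(1704/246) + 219·(1/2)^(1136/246) + 219·(1/2)^(568/246)
      = 1.8 + 8.9191 + 44.196 ≈ 54.915 μg.

54.9 μg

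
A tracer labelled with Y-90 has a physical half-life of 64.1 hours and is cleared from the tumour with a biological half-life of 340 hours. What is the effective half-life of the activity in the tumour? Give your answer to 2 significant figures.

54 hours

1/t_eff = 1/t_phys + 1/t_biol = 1/64.1 + 1/340 = 0.018542 per hour.
t_eff = 64.1 × 340 / (64.1 + 340) ≈ 53.932 hours.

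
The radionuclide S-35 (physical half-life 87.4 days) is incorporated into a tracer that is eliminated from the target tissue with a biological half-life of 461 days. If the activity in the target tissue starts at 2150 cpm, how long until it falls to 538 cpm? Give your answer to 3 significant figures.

1/t_eff = 1/t_phys + 1/t_biol = 1/87.4 + 1/461 = 0.013611 per day.
t_eff = 87.4 × 461 / (87.4 + 461) ≈ 73.471 days.
n = log₂(2150/538) ≈ 1.9987; t = 1.9987 × 73.471 ≈ 146.84 days.

147 days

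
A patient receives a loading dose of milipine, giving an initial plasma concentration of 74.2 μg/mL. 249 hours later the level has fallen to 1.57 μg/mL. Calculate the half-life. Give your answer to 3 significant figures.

A/A₀ = 1.57/74.2 ≈ 0.021159.
n = log₂(47.261) ≈ 5.5626 half-lives elapsed in 249 hours.
t½ = 249/5.5626 ≈ 44.763 hours.

44.8 hours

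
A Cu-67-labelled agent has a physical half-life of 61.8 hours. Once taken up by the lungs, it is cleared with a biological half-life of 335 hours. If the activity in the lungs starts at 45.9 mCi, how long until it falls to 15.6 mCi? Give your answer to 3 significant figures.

81.2 hours

1/t_eff = 1/t_phys + 1/t_biol = 1/61.8 + 1/335 = 0.019166 per hour.
t_eff = 61.8 × 335 / (61.8 + 335) ≈ 52.175 hours.
n = log₂(45.9/15.6) ≈ 1.5569; t = 1.5569 × 52.175 ≈ 81.234 hours.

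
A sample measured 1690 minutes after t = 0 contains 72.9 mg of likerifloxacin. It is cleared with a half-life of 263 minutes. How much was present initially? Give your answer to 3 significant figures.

Number of half-lives elapsed: n = 1690/263 ≈ 6.4259.
A₀ = A × 2^n = 72.9 × 2^6.4259 = 72.9 × 85.976 ≈ 6267.6 mg.

6270 mg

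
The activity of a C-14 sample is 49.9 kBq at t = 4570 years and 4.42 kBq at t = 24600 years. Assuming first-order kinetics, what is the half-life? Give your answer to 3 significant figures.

5730 years

Over Δt = 24600 − 4570 = 20030 years, the level fell by a factor of 49.9/4.42 ≈ 11.29.
n = log₂(11.29) ≈ 3.4969 half-lives, so t½ = 20030/3.4969 ≈ 5727.9 years.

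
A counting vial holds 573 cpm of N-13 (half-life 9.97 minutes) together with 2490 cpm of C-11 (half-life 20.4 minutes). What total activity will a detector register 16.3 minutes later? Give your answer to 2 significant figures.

1600 cpm

N-13: 573 × (1/2)^(16.3/9.97) = 573 × (1/2)^1.6349 ≈ 184.5 cpm.
C-11: 2490 × (1/2)^(16.3/20.4) = 2490 × (1/2)^0.79902 ≈ 1431.1 cpm.
Total = 184.5 + 1431.1 ≈ 1615.6 cpm.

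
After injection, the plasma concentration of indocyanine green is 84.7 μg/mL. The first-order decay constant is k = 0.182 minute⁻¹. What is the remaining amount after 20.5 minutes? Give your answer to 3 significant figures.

2.03 μg/mL

t½ = ln 2 / k = 0.69315 / 0.182 ≈ 3.8085 minutes.
Number of half-lives: n = 20.5/3.8085 ≈ 5.3827.
Remaining = 84.7 × (1/2)^5.3827 = 84.7 × 0.023969 ≈ 2.0302 μg/mL.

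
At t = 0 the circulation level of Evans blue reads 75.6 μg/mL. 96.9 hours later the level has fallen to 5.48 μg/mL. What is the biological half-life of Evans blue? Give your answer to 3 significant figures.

A/A₀ = 5.48/75.6 ≈ 0.072487.
n = log₂(13.796) ≈ 3.7861 half-lives elapsed in 96.9 hours.
t½ = 96.9/3.7861 ≈ 25.593 hours.

25.6 hours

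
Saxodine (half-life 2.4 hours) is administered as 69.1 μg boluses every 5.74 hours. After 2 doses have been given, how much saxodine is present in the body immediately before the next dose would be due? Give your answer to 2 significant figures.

The 2 doses were given 11.48, 5.74 hours ago.
Total = 69.1·(1/2)^(11.48/2.4) + 69.1·(1/2)^(5.74/2.4)
      = 2.5093 + 13.168 ≈ 15.677 μg.

16 μg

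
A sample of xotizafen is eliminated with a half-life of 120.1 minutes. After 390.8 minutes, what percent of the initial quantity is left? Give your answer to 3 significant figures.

10.5%

n = 390.8/120.1 ≈ 3.254 half-lives.
Fraction remaining = (1/2)^3.254 ≈ 0.10482, i.e. 10.482%.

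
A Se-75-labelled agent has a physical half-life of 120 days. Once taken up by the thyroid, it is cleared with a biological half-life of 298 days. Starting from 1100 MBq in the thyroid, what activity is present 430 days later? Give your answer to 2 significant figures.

34 MBq

1/t_eff = 1/t_phys + 1/t_biol = 1/120 + 1/298 = 0.011689 per day.
t_eff = 120 × 298 / (120 + 298) ≈ 85.55 days.
Remaining = 1100 × (1/2)^(430/85.55) = 1100 × (1/2)^5.0263 ≈ 33.754 MBq.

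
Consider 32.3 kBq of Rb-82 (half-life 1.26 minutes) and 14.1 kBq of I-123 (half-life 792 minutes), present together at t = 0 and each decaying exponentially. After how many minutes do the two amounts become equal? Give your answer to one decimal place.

1.5 minutes

Set 32.3·(1/2)^(t/1.26) = 14.1·(1/2)^(t/792).
Taking log₂: log₂(32.3/14.1) = t·(1/1.26 − 1/792).
log₂(2.2908) = 1.1958; 1/1.26 − 1/792 = 0.79239.
t = 1.1958 / 0.79239 ≈ 1.5092 minutes.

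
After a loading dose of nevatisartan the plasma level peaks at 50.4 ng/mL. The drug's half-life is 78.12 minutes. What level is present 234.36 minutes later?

Elapsed time is 3 half-lives (234.36/78.12).
Each half-life halves the amount: 50.4 × (1/2)^3 = 50.4/8 = 6.3 ng/mL.

6.3 ng/mL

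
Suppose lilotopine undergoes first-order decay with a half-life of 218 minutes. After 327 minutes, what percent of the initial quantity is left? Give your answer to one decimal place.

n = 327/218 ≈ 1.5 half-lives.
Fraction remaining = (1/2)^1.5 ≈ 0.35355, i.e. 35.355%.

35.4%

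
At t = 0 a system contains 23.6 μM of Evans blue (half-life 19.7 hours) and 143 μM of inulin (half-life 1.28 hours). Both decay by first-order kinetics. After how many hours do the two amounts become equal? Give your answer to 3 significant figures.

Set 23.6·(1/2)^(t/19.7) = 143·(1/2)^(t/1.28).
Taking log₂: log₂(23.6/143) = t·(1/19.7 − 1/1.28).
log₂(0.16503) = -2.5992; 1/19.7 − 1/1.28 = -0.73049.
t = -2.5992 / -0.73049 ≈ 3.5581 hours.

3.56 hours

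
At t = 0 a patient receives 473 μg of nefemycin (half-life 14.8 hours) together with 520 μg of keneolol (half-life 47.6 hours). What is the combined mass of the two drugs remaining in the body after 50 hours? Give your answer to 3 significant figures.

nefemycin: 473 × (1/2)^(50/14.8) = 473 × (1/2)^3.3784 ≈ 45.485 μg.
keneolol: 520 × (1/2)^(50/47.6) = 520 × (1/2)^1.0504 ≈ 251.07 μg.
Total = 45.485 + 251.07 ≈ 296.56 μg.

297 μg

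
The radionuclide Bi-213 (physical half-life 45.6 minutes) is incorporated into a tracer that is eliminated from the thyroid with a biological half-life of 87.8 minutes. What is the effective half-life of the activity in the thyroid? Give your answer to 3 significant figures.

1/t_eff = 1/t_phys + 1/t_biol = 1/45.6 + 1/87.8 = 0.033319 per minute.
t_eff = 45.6 × 87.8 / (45.6 + 87.8) ≈ 30.013 minutes.

30.0 minutes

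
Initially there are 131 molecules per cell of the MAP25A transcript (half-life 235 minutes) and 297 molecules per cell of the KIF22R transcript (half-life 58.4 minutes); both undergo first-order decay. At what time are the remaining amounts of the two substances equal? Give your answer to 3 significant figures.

91.8 minutes

Set 131·(1/2)^(t/235) = 297·(1/2)^(t/58.4).
Taking log₂: log₂(131/297) = t·(1/235 − 1/58.4).
log₂(0.44108) = -1.1809; 1/235 − 1/58.4 = -0.012868.
t = -1.1809 / -0.012868 ≈ 91.77 minutes.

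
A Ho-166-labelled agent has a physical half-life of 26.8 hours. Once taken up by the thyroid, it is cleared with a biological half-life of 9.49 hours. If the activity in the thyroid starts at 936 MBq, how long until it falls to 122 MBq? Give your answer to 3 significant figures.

20.6 hours

1/t_eff = 1/t_phys + 1/t_biol = 1/26.8 + 1/9.49 = 0.14269 per hour.
t_eff = 26.8 × 9.49 / (26.8 + 9.49) ≈ 7.0083 hours.
n = log₂(936/122) ≈ 2.9396; t = 2.9396 × 7.0083 ≈ 20.602 hours.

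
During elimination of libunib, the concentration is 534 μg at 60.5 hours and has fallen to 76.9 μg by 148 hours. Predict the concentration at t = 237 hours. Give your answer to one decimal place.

Over Δt = 148 − 60.5 = 87.5 hours, the level fell by a factor of 534/76.9 ≈ 6.9441.
n = log₂(6.9441) ≈ 2.7958 half-lives, so t½ = 87.5/2.7958 ≈ 31.297 hours.
From t = 148 to t = 237: 76.9 × (1/2)^((237−148)/31.297) ≈ 10.712 μg.

10.7 μg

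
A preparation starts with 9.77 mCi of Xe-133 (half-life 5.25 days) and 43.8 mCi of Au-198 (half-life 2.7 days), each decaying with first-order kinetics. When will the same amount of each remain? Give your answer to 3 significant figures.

12.0 days

Set 9.77·(1/2)^(t/5.25) = 43.8·(1/2)^(t/2.7).
Taking log₂: log₂(9.77/43.8) = t·(1/5.25 − 1/2.7).
log₂(0.22306) = -2.1645; 1/5.25 − 1/2.7 = -0.17989.
t = -2.1645 / -0.17989 ≈ 12.032 days.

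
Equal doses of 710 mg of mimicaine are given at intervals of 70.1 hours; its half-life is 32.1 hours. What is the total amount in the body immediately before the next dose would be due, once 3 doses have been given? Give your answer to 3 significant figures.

198 mg

The 3 doses were given 210.3, 140.2, 70.1 hours ago.
Total = 710·(1/2)^(210.3/32.1) + 710·(1/2)^(140.2/32.1) + 710·(1/2)^(70.1/32.1)
      = 7.5699 + 34.394 + 156.27 ≈ 198.23 mg.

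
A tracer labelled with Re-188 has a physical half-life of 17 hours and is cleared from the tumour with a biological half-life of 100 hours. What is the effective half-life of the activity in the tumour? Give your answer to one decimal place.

14.5 hours

1/t_eff = 1/t_phys + 1/t_biol = 1/17 + 1/100 = 0.068824 per hour.
t_eff = 17 × 100 / (17 + 100) ≈ 14.53 hours.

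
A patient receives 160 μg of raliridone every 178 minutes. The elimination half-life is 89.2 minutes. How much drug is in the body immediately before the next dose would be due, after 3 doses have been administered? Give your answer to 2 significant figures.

53 μg

The 3 doses were given 534, 356, 178 minutes ago.
Total = 160·(1/2)^(534/89.2) + 160·(1/2)^(356/89.2) + 160·(1/2)^(178/89.2)
      = 2.5234 + 10.062 + 40.125 ≈ 52.71 μg.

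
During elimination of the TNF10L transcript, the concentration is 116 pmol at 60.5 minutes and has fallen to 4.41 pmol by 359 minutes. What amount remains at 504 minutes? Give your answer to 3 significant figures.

Over Δt = 359 − 60.5 = 298.5 minutes, the level fell by a factor of 116/4.41 ≈ 26.304.
n = log₂(26.304) ≈ 4.7172 half-lives, so t½ = 298.5/4.7172 ≈ 63.279 minutes.
From t = 359 to t = 504: 4.41 × (1/2)^((504−359)/63.279) ≈ 0.90084 pmol.

0.901 pmol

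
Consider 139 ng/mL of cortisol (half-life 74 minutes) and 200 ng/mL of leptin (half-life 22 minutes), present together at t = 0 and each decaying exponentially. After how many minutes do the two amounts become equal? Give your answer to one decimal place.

16.4 minutes

Set 139·(1/2)^(t/74) = 200·(1/2)^(t/22).
Taking log₂: log₂(139/200) = t·(1/74 − 1/22).
log₂(0.695) = -0.52492; 1/74 − 1/22 = -0.031941.
t = -0.52492 / -0.031941 ≈ 16.434 minutes.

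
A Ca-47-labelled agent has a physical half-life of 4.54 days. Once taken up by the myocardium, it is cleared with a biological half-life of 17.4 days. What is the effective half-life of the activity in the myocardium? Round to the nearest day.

4 days

1/t_eff = 1/t_phys + 1/t_biol = 1/4.54 + 1/17.4 = 0.27774 per day.
t_eff = 4.54 × 17.4 / (4.54 + 17.4) ≈ 3.6005 days.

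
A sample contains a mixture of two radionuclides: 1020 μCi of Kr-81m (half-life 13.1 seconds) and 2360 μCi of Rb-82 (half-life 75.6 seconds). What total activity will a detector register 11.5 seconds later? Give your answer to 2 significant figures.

Kr-81m: 1020 × (1/2)^(11.5/13.1) = 1020 × (1/2)^0.87786 ≈ 555.06 μCi.
Rb-82: 2360 × (1/2)^(11.5/75.6) = 2360 × (1/2)^0.15212 ≈ 2123.8 μCi.
Total = 555.06 + 2123.8 ≈ 2678.9 μCi.

2700 μCi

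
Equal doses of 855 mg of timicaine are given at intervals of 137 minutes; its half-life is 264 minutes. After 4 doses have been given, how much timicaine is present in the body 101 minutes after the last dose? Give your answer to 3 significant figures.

The 4 doses were given 512, 375, 238, 101 minutes ago.
Total = 855·(1/2)^(512/264) + 855·(1/2)^(375/264) + 855·(1/2)^(238/264) + 855·(1/2)^(101/264)
      = 222.92 + 319.42 + 457.7 + 655.84 ≈ 1655.9 mg.

1660 mg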